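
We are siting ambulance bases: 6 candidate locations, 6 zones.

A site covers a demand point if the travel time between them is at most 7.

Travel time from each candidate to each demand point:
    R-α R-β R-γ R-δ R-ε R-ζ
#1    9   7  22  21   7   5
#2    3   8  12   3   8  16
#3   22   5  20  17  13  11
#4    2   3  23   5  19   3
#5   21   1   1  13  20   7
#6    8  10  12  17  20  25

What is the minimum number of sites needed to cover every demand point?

Coverage sets (demand points within 7 of each site):
  #1: {R-β, R-ε, R-ζ}
  #2: {R-α, R-δ}
  #3: {R-β}
  #4: {R-α, R-β, R-δ, R-ζ}
  #5: {R-β, R-γ, R-ζ}
  #6: {}
No 2 sites suffice: every size-2 union leaves at least one demand point uncovered.
But {#1, #2, #5} covers everything, so the minimum is 3.

3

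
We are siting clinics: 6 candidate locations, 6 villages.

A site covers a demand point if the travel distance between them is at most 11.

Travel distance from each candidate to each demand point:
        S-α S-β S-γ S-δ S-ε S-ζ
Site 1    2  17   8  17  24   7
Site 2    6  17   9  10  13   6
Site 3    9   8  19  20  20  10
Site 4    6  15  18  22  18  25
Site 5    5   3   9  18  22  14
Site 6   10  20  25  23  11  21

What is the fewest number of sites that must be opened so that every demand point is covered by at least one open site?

3

Coverage sets (demand points within 11 of each site):
  Site 1: {S-α, S-γ, S-ζ}
  Site 2: {S-α, S-γ, S-δ, S-ζ}
  Site 3: {S-α, S-β, S-ζ}
  Site 4: {S-α}
  Site 5: {S-α, S-β, S-γ}
  Site 6: {S-α, S-ε}
No 2 sites suffice: every size-2 union leaves at least one demand point uncovered.
But {Site 2, Site 3, Site 6} covers everything, so the minimum is 3.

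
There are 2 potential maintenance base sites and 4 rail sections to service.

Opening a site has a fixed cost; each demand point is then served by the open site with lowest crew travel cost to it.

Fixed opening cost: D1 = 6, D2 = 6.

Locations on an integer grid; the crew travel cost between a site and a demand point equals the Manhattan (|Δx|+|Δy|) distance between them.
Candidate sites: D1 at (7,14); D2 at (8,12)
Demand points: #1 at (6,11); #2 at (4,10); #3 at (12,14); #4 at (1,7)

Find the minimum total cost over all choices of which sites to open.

Open {D2}: assign each demand point to its cheapest open site.
  #1→D2 3, #2→D2 6, #3→D2 6, #4→D2 12
  crew travel cost 27, fixed 6 → total 33.
Compare {D1}: crew travel cost 29 + fixed 6 = 35.
Compare {D1, D2}: crew travel cost 26 + fixed 12 = 38.

33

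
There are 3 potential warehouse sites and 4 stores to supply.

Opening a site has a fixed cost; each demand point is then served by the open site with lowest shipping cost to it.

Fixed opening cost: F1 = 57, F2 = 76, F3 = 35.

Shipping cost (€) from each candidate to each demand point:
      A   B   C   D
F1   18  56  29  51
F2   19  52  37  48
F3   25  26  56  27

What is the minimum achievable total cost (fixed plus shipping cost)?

Open {F3}: assign each demand point to its cheapest open site.
  A→F3 25, B→F3 26, C→F3 56, D→F3 27
  shipping cost 134, fixed 35 → total 169.
Compare {F1, F3}: shipping cost 100 + fixed 92 = 192.
Compare {F1}: shipping cost 154 + fixed 57 = 211.
Compare {F2, F3}: shipping cost 109 + fixed 111 = 220.
All other subsets cost ≥ 192. Minimum total cost: 169.

169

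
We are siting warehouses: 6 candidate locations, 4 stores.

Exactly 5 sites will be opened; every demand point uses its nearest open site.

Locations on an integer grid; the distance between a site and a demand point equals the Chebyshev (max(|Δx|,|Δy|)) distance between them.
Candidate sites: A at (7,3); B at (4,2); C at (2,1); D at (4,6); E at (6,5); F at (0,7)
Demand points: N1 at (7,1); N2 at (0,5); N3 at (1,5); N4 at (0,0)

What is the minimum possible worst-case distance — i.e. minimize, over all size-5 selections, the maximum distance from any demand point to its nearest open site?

Open {A, B, C, D, F}.
  Farthest demand point is N1 at distance 2 (to A); all others are ≤ 2.
With {A, B, C, E, F} the worst case is 2.
With {A, C, D, E, F} the worst case is 2.
No size-5 selection achieves below 2.

2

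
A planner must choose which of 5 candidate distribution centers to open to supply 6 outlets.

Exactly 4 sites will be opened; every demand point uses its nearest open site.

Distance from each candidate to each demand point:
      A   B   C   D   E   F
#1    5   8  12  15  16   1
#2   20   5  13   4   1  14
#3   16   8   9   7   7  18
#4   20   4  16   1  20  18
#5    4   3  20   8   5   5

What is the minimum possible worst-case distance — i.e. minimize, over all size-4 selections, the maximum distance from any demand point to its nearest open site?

9

Open {#1, #2, #3, #4}.
  Farthest demand point is C at distance 9 (to #3); all others are ≤ 9.
With {#1, #2, #3, #5} the worst case is 9.
With {#1, #3, #4, #5} the worst case is 9.
No size-4 selection achieves below 9.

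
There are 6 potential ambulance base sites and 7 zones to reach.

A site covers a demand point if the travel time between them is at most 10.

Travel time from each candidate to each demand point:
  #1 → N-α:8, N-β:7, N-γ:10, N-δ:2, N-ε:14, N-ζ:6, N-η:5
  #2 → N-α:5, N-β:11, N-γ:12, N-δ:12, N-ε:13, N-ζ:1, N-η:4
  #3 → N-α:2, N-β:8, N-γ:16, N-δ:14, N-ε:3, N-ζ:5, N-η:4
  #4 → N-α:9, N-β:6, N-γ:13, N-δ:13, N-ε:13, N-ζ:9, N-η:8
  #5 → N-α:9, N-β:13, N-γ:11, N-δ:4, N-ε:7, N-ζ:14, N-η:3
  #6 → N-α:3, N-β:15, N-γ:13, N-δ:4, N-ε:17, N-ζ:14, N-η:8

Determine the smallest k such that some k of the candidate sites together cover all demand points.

2

Coverage sets (demand points within 10 of each site):
  #1: {N-α, N-β, N-γ, N-δ, N-ζ, N-η}
  #2: {N-α, N-ζ, N-η}
  #3: {N-α, N-β, N-ε, N-ζ, N-η}
  #4: {N-α, N-β, N-ζ, N-η}
  #5: {N-α, N-δ, N-ε, N-η}
  #6: {N-α, N-δ, N-η}
No single site covers all 7 demand points.
But {#1, #3} covers everything, so the minimum is 2.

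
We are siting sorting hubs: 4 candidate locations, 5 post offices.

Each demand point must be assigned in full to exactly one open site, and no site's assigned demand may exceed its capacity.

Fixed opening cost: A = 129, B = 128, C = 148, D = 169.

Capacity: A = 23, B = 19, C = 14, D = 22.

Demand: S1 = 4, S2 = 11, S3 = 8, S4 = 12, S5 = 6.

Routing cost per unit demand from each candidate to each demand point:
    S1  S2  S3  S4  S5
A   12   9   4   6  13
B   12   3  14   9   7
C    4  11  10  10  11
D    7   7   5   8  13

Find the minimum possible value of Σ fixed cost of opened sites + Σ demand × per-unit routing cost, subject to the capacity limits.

585

Open {A, D}; cheapest assignment that respects the capacities:
  A (cap 23, load 20): S3, S4 — cost 8×4 + 12×6 = 104
  D (cap 22, load 21): S1, S2, S5 — cost 4×7 + 11×7 + 6×13 = 183
  Shipping 287, fixed 298 → total 585.
  Any other capacity-feasible assignment to {A, D} ships for at least 287.
Compare {A, B}: its best feasible assignment gives total 586.
Compare {A, B, C}: its best feasible assignment gives total 600.
Every other set of open sites that can feasibly serve all demand totals ≥ 586 even under its best assignment. Minimum: 585.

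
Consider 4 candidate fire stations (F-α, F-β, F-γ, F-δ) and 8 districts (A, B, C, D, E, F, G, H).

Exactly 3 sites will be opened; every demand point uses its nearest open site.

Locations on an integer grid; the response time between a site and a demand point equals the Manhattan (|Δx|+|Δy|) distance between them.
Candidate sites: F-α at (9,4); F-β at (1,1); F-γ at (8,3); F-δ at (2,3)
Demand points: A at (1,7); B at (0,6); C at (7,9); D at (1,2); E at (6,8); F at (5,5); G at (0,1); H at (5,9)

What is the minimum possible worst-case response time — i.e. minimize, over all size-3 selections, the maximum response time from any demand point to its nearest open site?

9

Open {F-α, F-β, F-γ}.
  Farthest demand point is H at response time 9 (to F-α); all others are ≤ 9.
With {F-α, F-β, F-δ} the worst case is 9.
With {F-α, F-γ, F-δ} the worst case is 9.
No size-3 selection achieves below 9.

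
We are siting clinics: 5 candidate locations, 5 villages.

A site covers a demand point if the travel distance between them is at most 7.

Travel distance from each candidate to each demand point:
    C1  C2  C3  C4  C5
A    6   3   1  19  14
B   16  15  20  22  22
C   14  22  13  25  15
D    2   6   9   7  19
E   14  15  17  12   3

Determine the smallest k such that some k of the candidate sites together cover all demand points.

3

Coverage sets (demand points within 7 of each site):
  A: {C1, C2, C3}
  B: {}
  C: {}
  D: {C1, C2, C4}
  E: {C5}
No 2 sites suffice: every size-2 union leaves at least one demand point uncovered.
But {A, D, E} covers everything, so the minimum is 3.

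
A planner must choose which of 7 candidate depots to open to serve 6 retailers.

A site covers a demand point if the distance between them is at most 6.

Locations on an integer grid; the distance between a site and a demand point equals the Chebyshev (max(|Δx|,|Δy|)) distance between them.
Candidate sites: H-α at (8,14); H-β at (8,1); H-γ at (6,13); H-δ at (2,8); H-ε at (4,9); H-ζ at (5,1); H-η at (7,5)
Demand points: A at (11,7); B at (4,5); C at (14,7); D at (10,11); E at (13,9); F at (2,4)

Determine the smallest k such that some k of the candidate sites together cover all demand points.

Coverage sets (demand points within 6 of each site):
  H-α: {D, E}
  H-β: {A, B, C, F}
  H-γ: {A, D}
  H-δ: {B, F}
  H-ε: {B, D, F}
  H-ζ: {A, B, F}
  H-η: {A, B, D, E, F}
No single site covers all 6 demand points.
But {H-α, H-β} covers everything, so the minimum is 2.

2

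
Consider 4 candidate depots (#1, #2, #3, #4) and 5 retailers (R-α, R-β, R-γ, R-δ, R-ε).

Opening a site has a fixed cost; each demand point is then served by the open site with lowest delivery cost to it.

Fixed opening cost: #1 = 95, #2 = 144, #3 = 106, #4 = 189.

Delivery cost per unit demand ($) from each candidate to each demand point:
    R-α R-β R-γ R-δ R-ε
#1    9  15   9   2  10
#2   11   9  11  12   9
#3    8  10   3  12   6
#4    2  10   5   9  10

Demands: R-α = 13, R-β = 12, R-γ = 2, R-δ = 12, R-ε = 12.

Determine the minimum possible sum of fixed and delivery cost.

527

Open {#1, #3}: assign each demand point to its cheapest open site.
  R-α→#3 13×8=104, R-β→#3 12×10=120, R-γ→#3 2×3=6, R-δ→#1 12×2=24, R-ε→#3 12×6=72
  delivery cost 326, fixed 201 → total 527.
Compare {#3}: delivery cost 446 + fixed 106 = 552.
Compare {#1}: delivery cost 459 + fixed 95 = 554.
Compare {#4}: delivery cost 384 + fixed 189 = 573.
All other subsets cost ≥ 552. Minimum total cost: 527.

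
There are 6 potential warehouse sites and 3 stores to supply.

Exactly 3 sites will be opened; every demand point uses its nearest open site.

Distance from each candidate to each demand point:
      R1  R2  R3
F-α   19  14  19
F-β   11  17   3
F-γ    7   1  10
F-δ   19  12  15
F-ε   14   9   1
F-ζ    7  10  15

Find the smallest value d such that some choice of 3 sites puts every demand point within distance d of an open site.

7

Open {F-α, F-β, F-γ}.
  Farthest demand point is R1 at distance 7 (to F-γ); all others are ≤ 7.
With {F-α, F-γ, F-ε} the worst case is 7.
With {F-β, F-γ, F-δ} the worst case is 7.
No size-3 selection achieves below 7.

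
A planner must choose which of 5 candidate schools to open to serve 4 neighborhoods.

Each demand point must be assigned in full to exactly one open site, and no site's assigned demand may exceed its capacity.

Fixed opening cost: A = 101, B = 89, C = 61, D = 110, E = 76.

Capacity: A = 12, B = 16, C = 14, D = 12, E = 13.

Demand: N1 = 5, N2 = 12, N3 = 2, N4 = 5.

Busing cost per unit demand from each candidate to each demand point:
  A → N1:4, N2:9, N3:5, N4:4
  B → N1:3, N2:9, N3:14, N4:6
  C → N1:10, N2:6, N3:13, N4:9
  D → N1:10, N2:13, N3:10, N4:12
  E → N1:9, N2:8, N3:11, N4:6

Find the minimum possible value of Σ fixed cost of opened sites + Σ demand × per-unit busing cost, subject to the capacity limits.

Open {A, C}; cheapest assignment that respects the capacities:
  A (cap 12, load 12): N1, N3, N4 — cost 5×4 + 2×5 + 5×4 = 50
  C (cap 14, load 12): N2 — cost 12×6 = 72
  Shipping 122, fixed 162 → total 284.
  Any other capacity-feasible assignment to {A, C} ships for at least 122.
Compare {B, C}: its best feasible assignment gives total 293.
Compare {C, E}: its best feasible assignment gives total 306.
Every other set of open sites that can feasibly serve all demand totals ≥ 293 even under its best assignment. Minimum: 284.

284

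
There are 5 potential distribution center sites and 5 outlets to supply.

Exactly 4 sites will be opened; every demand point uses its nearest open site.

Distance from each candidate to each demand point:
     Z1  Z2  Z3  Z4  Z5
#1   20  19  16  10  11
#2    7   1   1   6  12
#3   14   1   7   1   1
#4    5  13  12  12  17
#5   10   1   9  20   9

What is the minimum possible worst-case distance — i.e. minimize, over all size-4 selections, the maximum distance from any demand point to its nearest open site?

Open {#1, #2, #3, #4}.
  Farthest demand point is Z1 at distance 5 (to #4); all others are ≤ 5.
With {#2, #3, #4, #5} the worst case is 5.
With {#1, #2, #3, #5} the worst case is 7.
No size-4 selection achieves below 5.

5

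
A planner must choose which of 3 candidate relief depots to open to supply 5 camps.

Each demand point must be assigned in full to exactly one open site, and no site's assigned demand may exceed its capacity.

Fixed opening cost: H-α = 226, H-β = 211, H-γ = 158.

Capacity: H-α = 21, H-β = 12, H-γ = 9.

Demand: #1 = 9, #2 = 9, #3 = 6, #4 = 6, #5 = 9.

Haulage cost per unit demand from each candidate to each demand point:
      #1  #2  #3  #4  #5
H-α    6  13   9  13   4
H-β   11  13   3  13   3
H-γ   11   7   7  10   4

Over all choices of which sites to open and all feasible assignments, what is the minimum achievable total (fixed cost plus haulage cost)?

Open {H-α, H-β, H-γ}; cheapest assignment that respects the capacities:
  H-α (cap 21, load 18): #1, #5 — cost 9×6 + 9×4 = 90
  H-β (cap 12, load 12): #3, #4 — cost 6×3 + 6×13 = 96
  H-γ (cap 9, load 9): #2 — cost 9×7 = 63
  Shipping 249, fixed 595 → total 844.
  Any other capacity-feasible assignment to {H-α, H-β, H-γ} ships for at least 249.
Total demand is 39 and no other set of sites has combined capacity ≥ 39, so {H-α, H-β, H-γ} is the only feasible choice of open sites. Minimum: 844.

844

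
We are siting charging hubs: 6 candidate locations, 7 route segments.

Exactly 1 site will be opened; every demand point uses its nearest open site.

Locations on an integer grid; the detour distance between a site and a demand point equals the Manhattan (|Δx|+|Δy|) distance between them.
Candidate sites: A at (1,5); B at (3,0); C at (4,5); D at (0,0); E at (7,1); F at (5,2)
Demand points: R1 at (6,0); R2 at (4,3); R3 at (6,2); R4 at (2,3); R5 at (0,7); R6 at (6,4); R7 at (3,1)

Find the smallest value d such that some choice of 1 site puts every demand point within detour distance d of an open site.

7

Open {C}.
  Farthest demand point is R1 at detour distance 7 (to C); all others are ≤ 7.
With {A} the worst case is 10.
With {B} the worst case is 10.
No size-1 selection achieves below 7.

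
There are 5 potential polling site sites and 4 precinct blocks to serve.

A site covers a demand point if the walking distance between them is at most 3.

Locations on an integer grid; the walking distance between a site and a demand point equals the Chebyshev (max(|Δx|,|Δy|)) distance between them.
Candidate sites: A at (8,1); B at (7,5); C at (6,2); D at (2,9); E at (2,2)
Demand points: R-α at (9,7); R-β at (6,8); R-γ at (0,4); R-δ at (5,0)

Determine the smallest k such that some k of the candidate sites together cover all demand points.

2

Coverage sets (demand points within 3 of each site):
  A: {R-δ}
  B: {R-α, R-β}
  C: {R-δ}
  D: {}
  E: {R-γ, R-δ}
No single site covers all 4 demand points.
But {B, E} covers everything, so the minimum is 2.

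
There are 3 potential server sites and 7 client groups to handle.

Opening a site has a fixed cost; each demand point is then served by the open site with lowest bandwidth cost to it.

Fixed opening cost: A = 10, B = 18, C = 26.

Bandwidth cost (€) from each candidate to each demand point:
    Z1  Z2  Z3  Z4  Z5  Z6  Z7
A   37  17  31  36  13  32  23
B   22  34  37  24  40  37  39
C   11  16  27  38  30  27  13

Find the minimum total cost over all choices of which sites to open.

Open {A, C}: assign each demand point to its cheapest open site.
  Z1→C 11, Z2→C 16, Z3→C 27, Z4→A 36, Z5→A 13, Z6→C 27, Z7→C 13
  bandwidth cost 143, fixed 36 → total 179.
Compare {A, B, C}: bandwidth cost 131 + fixed 54 = 185.
Compare {C}: bandwidth cost 162 + fixed 26 = 188.
Compare {A, B}: bandwidth cost 162 + fixed 28 = 190.
All other subsets cost ≥ 185. Minimum total cost: 179.

179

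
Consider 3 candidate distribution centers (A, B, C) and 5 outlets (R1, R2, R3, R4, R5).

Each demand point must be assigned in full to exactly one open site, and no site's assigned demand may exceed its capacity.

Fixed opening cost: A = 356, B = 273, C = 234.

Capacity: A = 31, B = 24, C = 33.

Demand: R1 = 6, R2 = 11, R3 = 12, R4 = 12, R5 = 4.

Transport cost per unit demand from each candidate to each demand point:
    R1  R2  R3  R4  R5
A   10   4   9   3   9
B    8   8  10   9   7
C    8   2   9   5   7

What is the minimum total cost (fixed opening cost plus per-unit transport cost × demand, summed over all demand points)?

Open {B, C}; cheapest assignment that respects the capacities:
  B (cap 24, load 22): R1, R3, R5 — cost 6×8 + 12×10 + 4×7 = 196
  C (cap 33, load 23): R2, R4 — cost 11×2 + 12×5 = 82
  Shipping 278, fixed 507 → total 785.
  Any other capacity-feasible assignment to {B, C} ships for at least 278.
Compare {A, C}: its best feasible assignment gives total 832.
Compare {A, B}: its best feasible assignment gives total 905.
Every other set of open sites that can feasibly serve all demand totals ≥ 832 even under its best assignment. Minimum: 785.

785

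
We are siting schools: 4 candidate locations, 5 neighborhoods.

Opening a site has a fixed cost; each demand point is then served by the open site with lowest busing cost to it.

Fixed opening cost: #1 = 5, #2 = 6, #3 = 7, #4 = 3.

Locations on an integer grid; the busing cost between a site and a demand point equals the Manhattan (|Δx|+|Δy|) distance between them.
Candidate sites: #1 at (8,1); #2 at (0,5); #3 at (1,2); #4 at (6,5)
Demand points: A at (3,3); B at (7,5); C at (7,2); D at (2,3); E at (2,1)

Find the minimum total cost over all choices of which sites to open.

22

Open {#3, #4}: assign each demand point to its cheapest open site.
  A→#3 3, B→#4 1, C→#4 4, D→#3 2, E→#3 2
  busing cost 12, fixed 10 → total 22.
Compare {#1, #3, #4}: busing cost 10 + fixed 15 = 25.
Compare {#1, #3}: busing cost 14 + fixed 12 = 26.
Compare {#4}: busing cost 24 + fixed 3 = 27.
All other subsets cost ≥ 25. Minimum total cost: 22.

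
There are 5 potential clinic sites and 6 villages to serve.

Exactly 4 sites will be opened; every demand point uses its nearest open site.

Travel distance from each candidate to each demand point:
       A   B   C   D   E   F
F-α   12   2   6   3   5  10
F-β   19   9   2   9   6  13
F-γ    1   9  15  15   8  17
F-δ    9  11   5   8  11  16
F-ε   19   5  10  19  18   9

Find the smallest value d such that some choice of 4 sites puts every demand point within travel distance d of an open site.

9

Open {F-α, F-β, F-γ, F-ε}.
  Farthest demand point is F at travel distance 9 (to F-ε); all others are ≤ 9.
With {F-α, F-β, F-δ, F-ε} the worst case is 9.
With {F-α, F-γ, F-δ, F-ε} the worst case is 9.
No size-4 selection achieves below 9.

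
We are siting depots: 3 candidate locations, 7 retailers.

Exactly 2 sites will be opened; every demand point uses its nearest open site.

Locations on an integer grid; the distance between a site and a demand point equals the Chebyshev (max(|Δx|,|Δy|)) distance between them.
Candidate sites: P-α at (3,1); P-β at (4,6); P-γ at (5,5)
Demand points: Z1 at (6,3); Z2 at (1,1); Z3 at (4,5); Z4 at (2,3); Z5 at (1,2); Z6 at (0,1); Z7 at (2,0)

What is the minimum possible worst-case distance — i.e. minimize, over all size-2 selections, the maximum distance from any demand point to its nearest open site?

Open {P-α, P-β}.
  Farthest demand point is Z1 at distance 3 (to P-α); all others are ≤ 3.
With {P-α, P-γ} the worst case is 3.
With {P-β, P-γ} the worst case is 5.
No size-2 selection achieves below 3.

3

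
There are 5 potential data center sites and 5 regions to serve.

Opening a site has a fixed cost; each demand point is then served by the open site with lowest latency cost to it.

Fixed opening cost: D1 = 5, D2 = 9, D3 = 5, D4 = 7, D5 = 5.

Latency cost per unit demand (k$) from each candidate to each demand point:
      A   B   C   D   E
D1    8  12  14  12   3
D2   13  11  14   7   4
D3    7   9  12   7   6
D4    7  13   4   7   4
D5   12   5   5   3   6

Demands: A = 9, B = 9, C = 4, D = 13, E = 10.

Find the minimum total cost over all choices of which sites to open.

Open {D1, D4, D5}: assign each demand point to its cheapest open site.
  A→D4 9×7=63, B→D5 9×5=45, C→D4 4×4=16, D→D5 13×3=39, E→D1 10×3=30
  latency cost 193, fixed 17 → total 210.
Compare {D1, D3, D5}: latency cost 197 + fixed 15 = 212.
Compare {D4, D5}: latency cost 203 + fixed 12 = 215.
Compare {D1, D3, D4, D5}: latency cost 193 + fixed 22 = 215.
All other subsets cost ≥ 212. Minimum total cost: 210.

210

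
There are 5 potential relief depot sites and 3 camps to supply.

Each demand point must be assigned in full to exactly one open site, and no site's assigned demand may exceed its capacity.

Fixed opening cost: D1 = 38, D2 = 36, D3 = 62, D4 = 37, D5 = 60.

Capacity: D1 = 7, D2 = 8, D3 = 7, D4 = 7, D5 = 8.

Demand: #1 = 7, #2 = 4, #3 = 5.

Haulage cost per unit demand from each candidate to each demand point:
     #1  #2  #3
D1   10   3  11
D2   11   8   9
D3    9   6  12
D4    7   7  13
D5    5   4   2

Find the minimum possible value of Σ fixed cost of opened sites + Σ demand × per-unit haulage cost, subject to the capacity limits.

206

Open {D1, D4, D5}; cheapest assignment that respects the capacities:
  D1 (cap 7, load 4): #2 — cost 4×3 = 12
  D4 (cap 7, load 7): #1 — cost 7×7 = 49
  D5 (cap 8, load 5): #3 — cost 5×2 = 10
  Shipping 71, fixed 135 → total 206.
  Any other capacity-feasible assignment to {D1, D4, D5} ships for at least 71.
Compare {D1, D2, D4}: its best feasible assignment gives total 217.
Compare {D2, D4, D5}: its best feasible assignment gives total 224.
Every other set of open sites that can feasibly serve all demand totals ≥ 217 even under its best assignment. Minimum: 206.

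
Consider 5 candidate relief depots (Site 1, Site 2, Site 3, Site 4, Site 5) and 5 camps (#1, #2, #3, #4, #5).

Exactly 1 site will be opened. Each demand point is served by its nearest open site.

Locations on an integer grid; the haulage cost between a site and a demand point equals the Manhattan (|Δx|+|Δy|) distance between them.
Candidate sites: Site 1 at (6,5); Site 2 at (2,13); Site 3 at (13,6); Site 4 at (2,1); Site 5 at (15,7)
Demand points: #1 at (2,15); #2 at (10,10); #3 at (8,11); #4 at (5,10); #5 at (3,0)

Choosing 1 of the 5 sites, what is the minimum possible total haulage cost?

Open {Site 2}.
  #1→Site 2 2, #2→Site 2 11, #3→Site 2 8, #4→Site 2 6, #5→Site 2 14  ⇒ total 41.
Compare {Site 1}: total 45.
Compare {Site 4}: total 61.
No size-1 selection does better; minimum is 41.

41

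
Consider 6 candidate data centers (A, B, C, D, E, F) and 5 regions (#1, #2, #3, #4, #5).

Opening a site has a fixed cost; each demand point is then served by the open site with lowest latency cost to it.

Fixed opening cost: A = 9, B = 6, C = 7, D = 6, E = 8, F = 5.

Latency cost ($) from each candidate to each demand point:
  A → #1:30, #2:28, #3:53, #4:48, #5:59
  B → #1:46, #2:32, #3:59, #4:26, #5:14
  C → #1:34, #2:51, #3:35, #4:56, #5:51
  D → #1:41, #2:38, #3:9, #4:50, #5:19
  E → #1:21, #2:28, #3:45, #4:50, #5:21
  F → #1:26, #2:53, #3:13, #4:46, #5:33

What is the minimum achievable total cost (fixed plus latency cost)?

118

Open {B, D, E}: assign each demand point to its cheapest open site.
  #1→E 21, #2→E 28, #3→D 9, #4→B 26, #5→B 14
  latency cost 98, fixed 20 → total 118.
Compare {B, E, F}: latency cost 102 + fixed 19 = 121.
Compare {B, F}: latency cost 111 + fixed 11 = 122.
Compare {B, D, E, F}: latency cost 98 + fixed 25 = 123.
All other subsets cost ≥ 121. Minimum total cost: 118.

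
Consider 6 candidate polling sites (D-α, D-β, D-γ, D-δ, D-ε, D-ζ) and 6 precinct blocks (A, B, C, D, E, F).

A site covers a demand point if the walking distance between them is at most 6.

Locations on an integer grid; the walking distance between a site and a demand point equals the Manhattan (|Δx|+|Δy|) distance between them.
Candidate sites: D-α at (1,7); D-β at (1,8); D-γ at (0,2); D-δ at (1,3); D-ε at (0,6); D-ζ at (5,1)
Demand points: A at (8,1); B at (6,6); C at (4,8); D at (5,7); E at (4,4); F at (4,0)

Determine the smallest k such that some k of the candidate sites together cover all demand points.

Coverage sets (demand points within 6 of each site):
  D-α: {B, C, D, E}
  D-β: {C, D}
  D-γ: {E, F}
  D-δ: {E, F}
  D-ε: {B, C, D, E}
  D-ζ: {A, B, D, E, F}
No single site covers all 6 demand points.
But {D-α, D-ζ} covers everything, so the minimum is 2.

2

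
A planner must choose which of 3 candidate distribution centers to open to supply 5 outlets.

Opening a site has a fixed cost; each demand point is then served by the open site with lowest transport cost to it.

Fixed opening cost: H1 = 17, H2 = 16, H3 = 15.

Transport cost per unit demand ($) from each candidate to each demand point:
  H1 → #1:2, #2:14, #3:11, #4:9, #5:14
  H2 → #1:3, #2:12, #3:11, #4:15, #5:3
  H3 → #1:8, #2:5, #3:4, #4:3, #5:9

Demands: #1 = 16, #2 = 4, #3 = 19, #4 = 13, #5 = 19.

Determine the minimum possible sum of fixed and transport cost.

Open {H2, H3}: assign each demand point to its cheapest open site.
  #1→H2 16×3=48, #2→H3 4×5=20, #3→H3 19×4=76, #4→H3 13×3=39, #5→H2 19×3=57
  transport cost 240, fixed 31 → total 271.
Compare {H1, H2, H3}: transport cost 224 + fixed 48 = 272.
Compare {H1, H3}: transport cost 338 + fixed 32 = 370.
Compare {H3}: transport cost 434 + fixed 15 = 449.
All other subsets cost ≥ 272. Minimum total cost: 271.

271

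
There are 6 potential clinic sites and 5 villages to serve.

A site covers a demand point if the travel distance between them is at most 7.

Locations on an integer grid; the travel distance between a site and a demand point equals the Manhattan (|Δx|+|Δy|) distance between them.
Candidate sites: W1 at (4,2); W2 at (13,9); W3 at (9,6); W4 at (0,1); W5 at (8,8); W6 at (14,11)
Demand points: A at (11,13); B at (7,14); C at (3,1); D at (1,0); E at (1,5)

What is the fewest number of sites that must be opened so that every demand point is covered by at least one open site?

Coverage sets (demand points within 7 of each site):
  W1: {C, D, E}
  W2: {A}
  W3: {}
  W4: {C, D, E}
  W5: {B}
  W6: {A}
No 2 sites suffice: every size-2 union leaves at least one demand point uncovered.
But {W1, W2, W5} covers everything, so the minimum is 3.

3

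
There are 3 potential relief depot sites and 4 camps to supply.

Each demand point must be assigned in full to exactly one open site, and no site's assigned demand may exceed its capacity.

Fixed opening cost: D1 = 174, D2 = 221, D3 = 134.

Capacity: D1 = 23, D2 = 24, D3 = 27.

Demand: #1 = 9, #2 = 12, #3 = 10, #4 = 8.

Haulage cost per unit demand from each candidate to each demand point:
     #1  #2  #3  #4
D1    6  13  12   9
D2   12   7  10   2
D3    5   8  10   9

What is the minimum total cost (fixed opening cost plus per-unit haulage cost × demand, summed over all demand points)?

Open {D2, D3}; cheapest assignment that respects the capacities:
  D2 (cap 24, load 20): #2, #4 — cost 12×7 + 8×2 = 100
  D3 (cap 27, load 19): #1, #3 — cost 9×5 + 10×10 = 145
  Shipping 245, fixed 355 → total 600.
  Any other capacity-feasible assignment to {D2, D3} ships for at least 245.
Compare {D1, D3}: its best feasible assignment gives total 630.
Compare {D1, D2}: its best feasible assignment gives total 669.
Every other set of open sites that can feasibly serve all demand totals ≥ 630 even under its best assignment. Minimum: 600.

600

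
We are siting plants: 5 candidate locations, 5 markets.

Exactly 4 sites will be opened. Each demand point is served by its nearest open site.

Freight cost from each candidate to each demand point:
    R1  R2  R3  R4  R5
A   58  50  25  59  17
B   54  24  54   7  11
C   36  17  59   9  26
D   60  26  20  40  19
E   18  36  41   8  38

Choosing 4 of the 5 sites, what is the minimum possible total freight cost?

Open {B, C, D, E}.
  R1→E 18, R2→C 17, R3→D 20, R4→B 7, R5→B 11  ⇒ total 73.
Compare {A, B, C, E}: total 78.
Compare {A, B, D, E}: total 80.
No size-4 selection does better; minimum is 73.

73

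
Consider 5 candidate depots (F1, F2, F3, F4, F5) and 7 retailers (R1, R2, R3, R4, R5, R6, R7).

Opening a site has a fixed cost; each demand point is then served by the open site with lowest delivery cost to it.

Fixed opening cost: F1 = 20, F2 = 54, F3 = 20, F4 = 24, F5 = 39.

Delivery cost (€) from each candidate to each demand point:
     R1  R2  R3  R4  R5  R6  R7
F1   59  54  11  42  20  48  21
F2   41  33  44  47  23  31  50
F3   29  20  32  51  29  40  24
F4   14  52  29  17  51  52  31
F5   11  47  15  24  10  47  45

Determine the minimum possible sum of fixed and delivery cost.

Open {F3, F5}: assign each demand point to its cheapest open site.
  R1→F5 11, R2→F3 20, R3→F5 15, R4→F5 24, R5→F5 10, R6→F3 40, R7→F3 24
  delivery cost 144, fixed 59 → total 203.
Compare {F1, F3, F4}: delivery cost 143 + fixed 64 = 207.
Compare {F1, F3, F5}: delivery cost 137 + fixed 79 = 216.
Compare {F3, F4}: delivery cost 173 + fixed 44 = 217.
All other subsets cost ≥ 207. Minimum total cost: 203.

203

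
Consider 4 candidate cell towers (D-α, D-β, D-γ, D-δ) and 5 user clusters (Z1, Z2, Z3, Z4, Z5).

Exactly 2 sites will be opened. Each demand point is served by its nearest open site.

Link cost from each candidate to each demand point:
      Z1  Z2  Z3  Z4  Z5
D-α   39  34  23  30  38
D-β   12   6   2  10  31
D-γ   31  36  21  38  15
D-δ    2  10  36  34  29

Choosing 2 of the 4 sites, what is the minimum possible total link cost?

45

Open {D-β, D-γ}.
  Z1→D-β 12, Z2→D-β 6, Z3→D-β 2, Z4→D-β 10, Z5→D-γ 15  ⇒ total 45.
Compare {D-β, D-δ}: total 49.
Compare {D-α, D-β}: total 61.
No size-2 selection does better; minimum is 45.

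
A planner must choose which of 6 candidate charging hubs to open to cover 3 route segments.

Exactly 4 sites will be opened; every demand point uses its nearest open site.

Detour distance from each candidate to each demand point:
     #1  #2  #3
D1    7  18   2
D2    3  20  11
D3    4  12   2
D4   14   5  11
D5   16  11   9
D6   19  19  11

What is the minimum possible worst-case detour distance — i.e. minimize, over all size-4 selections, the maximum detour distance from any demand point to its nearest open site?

5

Open {D1, D2, D3, D4}.
  Farthest demand point is #2 at detour distance 5 (to D4); all others are ≤ 5.
With {D1, D2, D4, D5} the worst case is 5.
With {D1, D2, D4, D6} the worst case is 5.
No size-4 selection achieves below 5.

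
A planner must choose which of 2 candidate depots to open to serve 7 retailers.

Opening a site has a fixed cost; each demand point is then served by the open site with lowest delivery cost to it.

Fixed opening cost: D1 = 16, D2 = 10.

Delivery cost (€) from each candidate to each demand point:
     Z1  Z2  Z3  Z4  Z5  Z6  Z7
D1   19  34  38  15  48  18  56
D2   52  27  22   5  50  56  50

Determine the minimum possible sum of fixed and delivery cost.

Open {D1, D2}: assign each demand point to its cheapest open site.
  Z1→D1 19, Z2→D2 27, Z3→D2 22, Z4→D2 5, Z5→D1 48, Z6→D1 18, Z7→D2 50
  delivery cost 189, fixed 26 → total 215.
Compare {D1}: delivery cost 228 + fixed 16 = 244.
Compare {D2}: delivery cost 262 + fixed 10 = 272.

215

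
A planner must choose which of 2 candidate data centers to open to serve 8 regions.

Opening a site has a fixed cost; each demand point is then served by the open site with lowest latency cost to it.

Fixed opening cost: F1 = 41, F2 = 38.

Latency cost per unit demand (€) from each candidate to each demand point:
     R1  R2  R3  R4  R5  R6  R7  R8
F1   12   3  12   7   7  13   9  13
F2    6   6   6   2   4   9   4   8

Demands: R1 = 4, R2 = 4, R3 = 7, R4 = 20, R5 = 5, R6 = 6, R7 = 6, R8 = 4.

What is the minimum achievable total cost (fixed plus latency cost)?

298

Open {F2}: assign each demand point to its cheapest open site.
  R1→F2 4×6=24, R2→F2 4×6=24, R3→F2 7×6=42, R4→F2 20×2=40, R5→F2 5×4=20, R6→F2 6×9=54, R7→F2 6×4=24, R8→F2 4×8=32
  latency cost 260, fixed 38 → total 298.
Compare {F1, F2}: latency cost 248 + fixed 79 = 327.
Compare {F1}: latency cost 503 + fixed 41 = 544.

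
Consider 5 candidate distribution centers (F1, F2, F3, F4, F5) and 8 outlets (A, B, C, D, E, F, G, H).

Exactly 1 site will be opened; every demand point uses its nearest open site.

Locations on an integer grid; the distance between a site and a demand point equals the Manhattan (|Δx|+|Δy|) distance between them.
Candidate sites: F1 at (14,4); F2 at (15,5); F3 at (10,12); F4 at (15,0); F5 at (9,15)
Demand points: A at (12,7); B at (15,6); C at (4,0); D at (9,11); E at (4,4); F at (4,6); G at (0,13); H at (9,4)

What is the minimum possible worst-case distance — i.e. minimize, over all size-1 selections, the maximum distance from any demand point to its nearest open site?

Open {F3}.
  Farthest demand point is C at distance 18 (to F3); all others are ≤ 18.
With {F5} the worst case is 20.
With {F1} the worst case is 23.
No size-1 selection achieves below 18.

18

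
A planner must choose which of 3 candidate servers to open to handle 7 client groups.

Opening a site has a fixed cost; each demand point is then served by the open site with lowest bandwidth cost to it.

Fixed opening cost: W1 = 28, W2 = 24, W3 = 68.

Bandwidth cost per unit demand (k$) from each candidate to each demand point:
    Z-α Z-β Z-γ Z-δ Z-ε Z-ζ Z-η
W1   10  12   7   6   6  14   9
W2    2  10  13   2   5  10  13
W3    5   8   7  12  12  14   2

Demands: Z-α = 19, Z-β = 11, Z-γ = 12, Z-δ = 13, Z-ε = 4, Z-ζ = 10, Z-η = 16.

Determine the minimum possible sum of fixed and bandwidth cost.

480

Open {W2, W3}: assign each demand point to its cheapest open site.
  Z-α→W2 19×2=38, Z-β→W3 11×8=88, Z-γ→W3 12×7=84, Z-δ→W2 13×2=26, Z-ε→W2 4×5=20, Z-ζ→W2 10×10=100, Z-η→W3 16×2=32
  bandwidth cost 388, fixed 92 → total 480.
Compare {W1, W2, W3}: bandwidth cost 388 + fixed 120 = 508.
Compare {W1, W2}: bandwidth cost 522 + fixed 52 = 574.
Compare {W1, W3}: bandwidth cost 541 + fixed 96 = 637.
All other subsets cost ≥ 508. Minimum total cost: 480.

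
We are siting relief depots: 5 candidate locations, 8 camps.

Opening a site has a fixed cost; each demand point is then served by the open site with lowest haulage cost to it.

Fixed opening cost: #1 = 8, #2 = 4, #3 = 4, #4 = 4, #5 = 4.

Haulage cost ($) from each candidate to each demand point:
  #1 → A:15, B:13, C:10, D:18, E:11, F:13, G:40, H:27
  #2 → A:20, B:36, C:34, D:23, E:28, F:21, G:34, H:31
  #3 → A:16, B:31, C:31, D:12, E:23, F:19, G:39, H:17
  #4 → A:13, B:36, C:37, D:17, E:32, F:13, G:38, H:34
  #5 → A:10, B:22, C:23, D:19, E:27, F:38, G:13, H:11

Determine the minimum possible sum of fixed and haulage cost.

109

Open {#1, #3, #5}: assign each demand point to its cheapest open site.
  A→#5 10, B→#1 13, C→#1 10, D→#3 12, E→#1 11, F→#1 13, G→#5 13, H→#5 11
  haulage cost 93, fixed 16 → total 109.
Compare {#1, #5}: haulage cost 99 + fixed 12 = 111.
Compare {#1, #2, #3, #5}: haulage cost 93 + fixed 20 = 113.
Compare {#1, #3, #4, #5}: haulage cost 93 + fixed 20 = 113.
All other subsets cost ≥ 111. Minimum total cost: 109.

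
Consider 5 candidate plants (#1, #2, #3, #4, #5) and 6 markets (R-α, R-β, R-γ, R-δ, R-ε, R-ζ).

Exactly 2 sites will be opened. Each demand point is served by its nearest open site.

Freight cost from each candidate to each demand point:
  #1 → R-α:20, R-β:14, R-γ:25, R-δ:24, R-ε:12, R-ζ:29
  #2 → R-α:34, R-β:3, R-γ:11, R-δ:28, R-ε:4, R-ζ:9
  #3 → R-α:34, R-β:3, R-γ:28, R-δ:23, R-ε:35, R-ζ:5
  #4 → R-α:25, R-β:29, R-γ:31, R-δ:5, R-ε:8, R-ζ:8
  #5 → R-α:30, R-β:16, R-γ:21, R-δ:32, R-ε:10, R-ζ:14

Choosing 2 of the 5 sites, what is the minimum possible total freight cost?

56

Open {#2, #4}.
  R-α→#4 25, R-β→#2 3, R-γ→#2 11, R-δ→#4 5, R-ε→#2 4, R-ζ→#4 8  ⇒ total 56.
Compare {#1, #2}: total 71.
Compare {#3, #4}: total 74.
No size-2 selection does better; minimum is 56.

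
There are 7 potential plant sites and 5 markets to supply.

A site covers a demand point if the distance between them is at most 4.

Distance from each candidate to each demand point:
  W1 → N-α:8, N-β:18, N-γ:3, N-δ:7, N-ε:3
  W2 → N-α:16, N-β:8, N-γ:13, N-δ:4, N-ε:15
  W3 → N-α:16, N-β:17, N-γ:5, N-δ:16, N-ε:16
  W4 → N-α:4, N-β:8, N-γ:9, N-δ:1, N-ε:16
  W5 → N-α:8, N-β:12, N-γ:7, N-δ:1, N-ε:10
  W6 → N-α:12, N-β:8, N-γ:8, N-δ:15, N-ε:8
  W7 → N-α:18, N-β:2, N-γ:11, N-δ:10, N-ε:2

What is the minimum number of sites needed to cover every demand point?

3

Coverage sets (demand points within 4 of each site):
  W1: {N-γ, N-ε}
  W2: {N-δ}
  W3: {}
  W4: {N-α, N-δ}
  W5: {N-δ}
  W6: {}
  W7: {N-β, N-ε}
No 2 sites suffice: every size-2 union leaves at least one demand point uncovered.
But {W1, W4, W7} covers everything, so the minimum is 3.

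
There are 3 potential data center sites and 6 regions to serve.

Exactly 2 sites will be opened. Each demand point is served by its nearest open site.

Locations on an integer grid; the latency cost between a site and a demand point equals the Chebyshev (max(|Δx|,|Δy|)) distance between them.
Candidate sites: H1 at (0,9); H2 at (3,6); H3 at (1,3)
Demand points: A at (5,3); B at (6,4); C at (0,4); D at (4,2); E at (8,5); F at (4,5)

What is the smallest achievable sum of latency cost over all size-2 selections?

16

Open {H2, H3}.
  A→H2 3, B→H2 3, C→H3 1, D→H3 3, E→H2 5, F→H2 1  ⇒ total 16.
Compare {H1, H2}: total 19.
Compare {H1, H3}: total 23.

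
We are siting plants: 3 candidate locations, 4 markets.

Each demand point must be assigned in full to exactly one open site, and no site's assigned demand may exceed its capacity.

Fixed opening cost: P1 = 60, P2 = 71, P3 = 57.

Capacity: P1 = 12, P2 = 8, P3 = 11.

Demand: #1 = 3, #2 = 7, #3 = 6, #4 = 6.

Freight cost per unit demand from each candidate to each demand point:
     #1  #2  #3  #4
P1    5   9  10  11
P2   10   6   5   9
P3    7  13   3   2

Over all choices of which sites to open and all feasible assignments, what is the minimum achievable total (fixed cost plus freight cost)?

308

Open {P1, P2, P3}; cheapest assignment that respects the capacities:
  P1 (cap 12, load 10): #1, #2 — cost 3×5 + 7×9 = 78
  P2 (cap 8, load 6): #3 — cost 6×5 = 30
  P3 (cap 11, load 6): #4 — cost 6×2 = 12
  Shipping 120, fixed 188 → total 308.
  Any other capacity-feasible assignment to {P1, P2, P3} ships for at least 120.
Compare {P1, P3}: its best feasible assignment gives total 355.
Every other set of open sites that can feasibly serve all demand totals ≥ 355 even under its best assignment. Minimum: 308.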